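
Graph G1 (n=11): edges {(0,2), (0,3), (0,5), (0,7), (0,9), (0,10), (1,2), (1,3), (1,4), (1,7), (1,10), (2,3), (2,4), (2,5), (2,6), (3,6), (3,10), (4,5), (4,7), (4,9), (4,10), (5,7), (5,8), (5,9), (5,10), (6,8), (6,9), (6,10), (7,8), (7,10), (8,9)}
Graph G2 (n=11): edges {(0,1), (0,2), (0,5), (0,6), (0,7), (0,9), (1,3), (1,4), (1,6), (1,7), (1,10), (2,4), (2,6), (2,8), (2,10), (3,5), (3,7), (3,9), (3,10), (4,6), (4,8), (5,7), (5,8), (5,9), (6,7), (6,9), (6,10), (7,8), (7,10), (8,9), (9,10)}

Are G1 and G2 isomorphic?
Yes, isomorphic

The graphs are isomorphic.
One valid mapping φ: V(G1) → V(G2): 0→0, 1→3, 2→9, 3→5, 4→10, 5→6, 6→8, 7→1, 8→4, 9→2, 10→7

Verify φ preserves adjacency — for each edge of G1, its image is an edge of G2:
  (0,2) → (φ(0),φ(2)) = (0,9) ∈ E(G2) ✓
  (0,3) → (φ(0),φ(3)) = (0,5) ∈ E(G2) ✓
  (0,5) → (φ(0),φ(5)) = (0,6) ∈ E(G2) ✓
  (0,7) → (φ(0),φ(7)) = (0,1) ∈ E(G2) ✓
  (0,9) → (φ(0),φ(9)) = (0,2) ∈ E(G2) ✓
  (0,10) → (φ(0),φ(10)) = (0,7) ∈ E(G2) ✓
  (1,2) → (φ(1),φ(2)) = (3,9) ∈ E(G2) ✓
  (1,3) → (φ(1),φ(3)) = (3,5) ∈ E(G2) ✓
  (1,4) → (φ(1),φ(4)) = (3,10) ∈ E(G2) ✓
  (1,7) → (φ(1),φ(7)) = (1,3) ∈ E(G2) ✓
  (1,10) → (φ(1),φ(10)) = (3,7) ∈ E(G2) ✓
  (2,3) → (φ(2),φ(3)) = (5,9) ∈ E(G2) ✓
  (2,4) → (φ(2),φ(4)) = (9,10) ∈ E(G2) ✓
  (2,5) → (φ(2),φ(5)) = (6,9) ∈ E(G2) ✓
  (2,6) → (φ(2),φ(6)) = (8,9) ∈ E(G2) ✓
  (3,6) → (φ(3),φ(6)) = (5,8) ∈ E(G2) ✓
  (3,10) → (φ(3),φ(10)) = (5,7) ∈ E(G2) ✓
  (4,5) → (φ(4),φ(5)) = (6,10) ∈ E(G2) ✓
  (4,7) → (φ(4),φ(7)) = (1,10) ∈ E(G2) ✓
  (4,9) → (φ(4),φ(9)) = (2,10) ∈ E(G2) ✓
  (4,10) → (φ(4),φ(10)) = (7,10) ∈ E(G2) ✓
  (5,7) → (φ(5),φ(7)) = (1,6) ∈ E(G2) ✓
  (5,8) → (φ(5),φ(8)) = (4,6) ∈ E(G2) ✓
  (5,9) → (φ(5),φ(9)) = (2,6) ∈ E(G2) ✓
  (5,10) → (φ(5),φ(10)) = (6,7) ∈ E(G2) ✓
  (6,8) → (φ(6),φ(8)) = (4,8) ∈ E(G2) ✓
  (6,9) → (φ(6),φ(9)) = (2,8) ∈ E(G2) ✓
  (6,10) → (φ(6),φ(10)) = (7,8) ∈ E(G2) ✓
  (7,8) → (φ(7),φ(8)) = (1,4) ∈ E(G2) ✓
  (7,10) → (φ(7),φ(10)) = (1,7) ∈ E(G2) ✓
  (8,9) → (φ(8),φ(9)) = (2,4) ∈ E(G2) ✓
All 31 edges of G1 map to edges of G2, and |E(G1)| = |E(G2)| = 31, so φ is a bijection on edges as well as vertices. Hence G1 ≅ G2.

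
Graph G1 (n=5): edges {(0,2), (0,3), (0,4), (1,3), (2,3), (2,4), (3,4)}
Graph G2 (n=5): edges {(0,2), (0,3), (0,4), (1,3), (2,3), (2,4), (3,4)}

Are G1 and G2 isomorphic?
Yes, isomorphic

The graphs are isomorphic.
One valid mapping φ: V(G1) → V(G2): 0→0, 1→1, 2→4, 3→3, 4→2

Verify φ preserves adjacency — for each edge of G1, its image is an edge of G2:
  (0,2) → (φ(0),φ(2)) = (0,4) ∈ E(G2) ✓
  (0,3) → (φ(0),φ(3)) = (0,3) ∈ E(G2) ✓
  (0,4) → (φ(0),φ(4)) = (0,2) ∈ E(G2) ✓
  (1,3) → (φ(1),φ(3)) = (1,3) ∈ E(G2) ✓
  (2,3) → (φ(2),φ(3)) = (3,4) ∈ E(G2) ✓
  (2,4) → (φ(2),φ(4)) = (2,4) ∈ E(G2) ✓
  (3,4) → (φ(3),φ(4)) = (2,3) ∈ E(G2) ✓
All 7 edges of G1 map to edges of G2, and |E(G1)| = |E(G2)| = 7, so φ is a bijection on edges as well as vertices. Hence G1 ≅ G2.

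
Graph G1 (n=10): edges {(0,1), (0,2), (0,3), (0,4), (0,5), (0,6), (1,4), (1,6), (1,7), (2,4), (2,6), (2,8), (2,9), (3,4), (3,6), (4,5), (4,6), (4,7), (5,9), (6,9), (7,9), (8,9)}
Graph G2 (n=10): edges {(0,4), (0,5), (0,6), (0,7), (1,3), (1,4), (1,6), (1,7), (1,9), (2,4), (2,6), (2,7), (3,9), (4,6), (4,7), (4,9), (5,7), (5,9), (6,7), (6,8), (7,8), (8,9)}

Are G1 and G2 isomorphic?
Yes, isomorphic

The graphs are isomorphic.
One valid mapping φ: V(G1) → V(G2): 0→6, 1→0, 2→1, 3→2, 4→7, 5→8, 6→4, 7→5, 8→3, 9→9

Verify φ preserves adjacency — for each edge of G1, its image is an edge of G2:
  (0,1) → (φ(0),φ(1)) = (0,6) ∈ E(G2) ✓
  (0,2) → (φ(0),φ(2)) = (1,6) ∈ E(G2) ✓
  (0,3) → (φ(0),φ(3)) = (2,6) ∈ E(G2) ✓
  (0,4) → (φ(0),φ(4)) = (6,7) ∈ E(G2) ✓
  (0,5) → (φ(0),φ(5)) = (6,8) ∈ E(G2) ✓
  (0,6) → (φ(0),φ(6)) = (4,6) ∈ E(G2) ✓
  (1,4) → (φ(1),φ(4)) = (0,7) ∈ E(G2) ✓
  (1,6) → (φ(1),φ(6)) = (0,4) ∈ E(G2) ✓
  (1,7) → (φ(1),φ(7)) = (0,5) ∈ E(G2) ✓
  (2,4) → (φ(2),φ(4)) = (1,7) ∈ E(G2) ✓
  (2,6) → (φ(2),φ(6)) = (1,4) ∈ E(G2) ✓
  (2,8) → (φ(2),φ(8)) = (1,3) ∈ E(G2) ✓
  (2,9) → (φ(2),φ(9)) = (1,9) ∈ E(G2) ✓
  (3,4) → (φ(3),φ(4)) = (2,7) ∈ E(G2) ✓
  (3,6) → (φ(3),φ(6)) = (2,4) ∈ E(G2) ✓
  (4,5) → (φ(4),φ(5)) = (7,8) ∈ E(G2) ✓
  (4,6) → (φ(4),φ(6)) = (4,7) ∈ E(G2) ✓
  (4,7) → (φ(4),φ(7)) = (5,7) ∈ E(G2) ✓
  (5,9) → (φ(5),φ(9)) = (8,9) ∈ E(G2) ✓
  (6,9) → (φ(6),φ(9)) = (4,9) ∈ E(G2) ✓
  (7,9) → (φ(7),φ(9)) = (5,9) ∈ E(G2) ✓
  (8,9) → (φ(8),φ(9)) = (3,9) ∈ E(G2) ✓
All 22 edges of G1 map to edges of G2, and |E(G1)| = |E(G2)| = 22, so φ is a bijection on edges as well as vertices. Hence G1 ≅ G2.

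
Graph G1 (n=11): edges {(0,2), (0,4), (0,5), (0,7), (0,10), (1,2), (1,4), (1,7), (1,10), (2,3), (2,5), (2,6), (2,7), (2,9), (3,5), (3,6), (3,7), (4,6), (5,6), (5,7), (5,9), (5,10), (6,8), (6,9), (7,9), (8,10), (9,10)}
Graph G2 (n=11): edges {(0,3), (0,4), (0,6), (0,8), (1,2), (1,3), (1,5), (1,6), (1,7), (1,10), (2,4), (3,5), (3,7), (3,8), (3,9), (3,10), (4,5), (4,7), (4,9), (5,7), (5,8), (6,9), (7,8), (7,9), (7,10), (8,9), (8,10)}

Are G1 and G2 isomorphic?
Yes, isomorphic

The graphs are isomorphic.
One valid mapping φ: V(G1) → V(G2): 0→9, 1→0, 2→3, 3→10, 4→6, 5→7, 6→1, 7→8, 8→2, 9→5, 10→4

Verify φ preserves adjacency — for each edge of G1, its image is an edge of G2:
  (0,2) → (φ(0),φ(2)) = (3,9) ∈ E(G2) ✓
  (0,4) → (φ(0),φ(4)) = (6,9) ∈ E(G2) ✓
  (0,5) → (φ(0),φ(5)) = (7,9) ∈ E(G2) ✓
  (0,7) → (φ(0),φ(7)) = (8,9) ∈ E(G2) ✓
  (0,10) → (φ(0),φ(10)) = (4,9) ∈ E(G2) ✓
  (1,2) → (φ(1),φ(2)) = (0,3) ∈ E(G2) ✓
  (1,4) → (φ(1),φ(4)) = (0,6) ∈ E(G2) ✓
  (1,7) → (φ(1),φ(7)) = (0,8) ∈ E(G2) ✓
  (1,10) → (φ(1),φ(10)) = (0,4) ∈ E(G2) ✓
  (2,3) → (φ(2),φ(3)) = (3,10) ∈ E(G2) ✓
  (2,5) → (φ(2),φ(5)) = (3,7) ∈ E(G2) ✓
  (2,6) → (φ(2),φ(6)) = (1,3) ∈ E(G2) ✓
  (2,7) → (φ(2),φ(7)) = (3,8) ∈ E(G2) ✓
  (2,9) → (φ(2),φ(9)) = (3,5) ∈ E(G2) ✓
  (3,5) → (φ(3),φ(5)) = (7,10) ∈ E(G2) ✓
  (3,6) → (φ(3),φ(6)) = (1,10) ∈ E(G2) ✓
  (3,7) → (φ(3),φ(7)) = (8,10) ∈ E(G2) ✓
  (4,6) → (φ(4),φ(6)) = (1,6) ∈ E(G2) ✓
  (5,6) → (φ(5),φ(6)) = (1,7) ∈ E(G2) ✓
  (5,7) → (φ(5),φ(7)) = (7,8) ∈ E(G2) ✓
  (5,9) → (φ(5),φ(9)) = (5,7) ∈ E(G2) ✓
  (5,10) → (φ(5),φ(10)) = (4,7) ∈ E(G2) ✓
  (6,8) → (φ(6),φ(8)) = (1,2) ∈ E(G2) ✓
  (6,9) → (φ(6),φ(9)) = (1,5) ∈ E(G2) ✓
  (7,9) → (φ(7),φ(9)) = (5,8) ∈ E(G2) ✓
  (8,10) → (φ(8),φ(10)) = (2,4) ∈ E(G2) ✓
  (9,10) → (φ(9),φ(10)) = (4,5) ∈ E(G2) ✓
All 27 edges of G1 map to edges of G2, and |E(G1)| = |E(G2)| = 27, so φ is a bijection on edges as well as vertices. Hence G1 ≅ G2.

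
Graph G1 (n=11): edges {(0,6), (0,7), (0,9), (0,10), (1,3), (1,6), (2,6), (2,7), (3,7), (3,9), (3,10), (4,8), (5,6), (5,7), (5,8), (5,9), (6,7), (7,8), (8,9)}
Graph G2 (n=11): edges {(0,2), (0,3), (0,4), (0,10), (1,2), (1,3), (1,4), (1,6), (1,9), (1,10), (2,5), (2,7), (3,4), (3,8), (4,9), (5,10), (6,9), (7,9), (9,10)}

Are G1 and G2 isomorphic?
Yes, isomorphic

The graphs are isomorphic.
One valid mapping φ: V(G1) → V(G2): 0→10, 1→7, 2→6, 3→2, 4→8, 5→4, 6→9, 7→1, 8→3, 9→0, 10→5

Verify φ preserves adjacency — for each edge of G1, its image is an edge of G2:
  (0,6) → (φ(0),φ(6)) = (9,10) ∈ E(G2) ✓
  (0,7) → (φ(0),φ(7)) = (1,10) ∈ E(G2) ✓
  (0,9) → (φ(0),φ(9)) = (0,10) ∈ E(G2) ✓
  (0,10) → (φ(0),φ(10)) = (5,10) ∈ E(G2) ✓
  (1,3) → (φ(1),φ(3)) = (2,7) ∈ E(G2) ✓
  (1,6) → (φ(1),φ(6)) = (7,9) ∈ E(G2) ✓
  (2,6) → (φ(2),φ(6)) = (6,9) ∈ E(G2) ✓
  (2,7) → (φ(2),φ(7)) = (1,6) ∈ E(G2) ✓
  (3,7) → (φ(3),φ(7)) = (1,2) ∈ E(G2) ✓
  (3,9) → (φ(3),φ(9)) = (0,2) ∈ E(G2) ✓
  (3,10) → (φ(3),φ(10)) = (2,5) ∈ E(G2) ✓
  (4,8) → (φ(4),φ(8)) = (3,8) ∈ E(G2) ✓
  (5,6) → (φ(5),φ(6)) = (4,9) ∈ E(G2) ✓
  (5,7) → (φ(5),φ(7)) = (1,4) ∈ E(G2) ✓
  (5,8) → (φ(5),φ(8)) = (3,4) ∈ E(G2) ✓
  (5,9) → (φ(5),φ(9)) = (0,4) ∈ E(G2) ✓
  (6,7) → (φ(6),φ(7)) = (1,9) ∈ E(G2) ✓
  (7,8) → (φ(7),φ(8)) = (1,3) ∈ E(G2) ✓
  (8,9) → (φ(8),φ(9)) = (0,3) ∈ E(G2) ✓
All 19 edges of G1 map to edges of G2, and |E(G1)| = |E(G2)| = 19, so φ is a bijection on edges as well as vertices. Hence G1 ≅ G2.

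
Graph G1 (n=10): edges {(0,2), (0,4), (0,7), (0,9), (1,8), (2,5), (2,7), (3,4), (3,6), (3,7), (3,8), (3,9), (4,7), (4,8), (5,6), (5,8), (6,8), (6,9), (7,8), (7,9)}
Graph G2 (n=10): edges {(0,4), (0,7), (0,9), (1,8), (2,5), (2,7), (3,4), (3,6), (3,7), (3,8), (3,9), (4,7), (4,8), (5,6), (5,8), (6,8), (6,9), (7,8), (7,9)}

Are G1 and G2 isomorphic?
No, not isomorphic

The graphs are NOT isomorphic.

Counting edges: G1 has 20 edge(s); G2 has 19 edge(s).
Edge count is an isomorphism invariant (a bijection on vertices induces a bijection on edges), so differing edge counts rule out isomorphism.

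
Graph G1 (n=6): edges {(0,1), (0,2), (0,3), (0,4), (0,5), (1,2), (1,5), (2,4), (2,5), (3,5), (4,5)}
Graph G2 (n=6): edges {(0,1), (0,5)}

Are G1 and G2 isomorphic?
No, not isomorphic

The graphs are NOT isomorphic.

Connected components of G1: 1 component(s) with vertex sets [[0, 1, 2, 3, 4, 5]], sizes [6].
Connected components of G2: 4 component(s) with vertex sets [[2], [3], [4], [0, 1, 5]], sizes [1, 1, 1, 3].
The number of connected components (and the multiset of component sizes) is an isomorphism invariant — an isomorphism maps each component of G1 bijectively onto a component of G2. Since G1 has 1 component(s) and G2 has 4, they cannot be isomorphic.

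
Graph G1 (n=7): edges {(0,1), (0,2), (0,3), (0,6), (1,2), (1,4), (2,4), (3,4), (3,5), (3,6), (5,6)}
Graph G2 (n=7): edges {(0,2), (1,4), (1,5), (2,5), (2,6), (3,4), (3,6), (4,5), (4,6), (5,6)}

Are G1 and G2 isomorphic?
No, not isomorphic

The graphs are NOT isomorphic.

Degrees in G1: deg(0)=4, deg(1)=3, deg(2)=3, deg(3)=4, deg(4)=3, deg(5)=2, deg(6)=3.
Sorted degree sequence of G1: [4, 4, 3, 3, 3, 3, 2].
Degrees in G2: deg(0)=1, deg(1)=2, deg(2)=3, deg(3)=2, deg(4)=4, deg(5)=4, deg(6)=4.
Sorted degree sequence of G2: [4, 4, 4, 3, 2, 2, 1].
The (sorted) degree sequence is an isomorphism invariant, so since G1 and G2 have different degree sequences they cannot be isomorphic.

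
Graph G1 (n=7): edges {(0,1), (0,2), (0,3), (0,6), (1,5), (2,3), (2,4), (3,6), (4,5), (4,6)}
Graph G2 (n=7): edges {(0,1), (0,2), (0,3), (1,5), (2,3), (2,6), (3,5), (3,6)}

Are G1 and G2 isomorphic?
No, not isomorphic

The graphs are NOT isomorphic.

Connected components of G1: 1 component(s) with vertex sets [[0, 1, 2, 3, 4, 5, 6]], sizes [7].
Connected components of G2: 2 component(s) with vertex sets [[4], [0, 1, 2, 3, 5, 6]], sizes [1, 6].
The number of connected components (and the multiset of component sizes) is an isomorphism invariant — an isomorphism maps each component of G1 bijectively onto a component of G2. Since G1 has 1 component(s) and G2 has 2, they cannot be isomorphic.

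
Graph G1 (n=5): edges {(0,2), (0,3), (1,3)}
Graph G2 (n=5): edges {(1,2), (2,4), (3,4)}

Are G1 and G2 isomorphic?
Yes, isomorphic

The graphs are isomorphic.
One valid mapping φ: V(G1) → V(G2): 0→4, 1→1, 2→3, 3→2, 4→0

Verify φ preserves adjacency — for each edge of G1, its image is an edge of G2:
  (0,2) → (φ(0),φ(2)) = (3,4) ∈ E(G2) ✓
  (0,3) → (φ(0),φ(3)) = (2,4) ∈ E(G2) ✓
  (1,3) → (φ(1),φ(3)) = (1,2) ∈ E(G2) ✓
All 3 edges of G1 map to edges of G2, and |E(G1)| = |E(G2)| = 3, so φ is a bijection on edges as well as vertices. Hence G1 ≅ G2.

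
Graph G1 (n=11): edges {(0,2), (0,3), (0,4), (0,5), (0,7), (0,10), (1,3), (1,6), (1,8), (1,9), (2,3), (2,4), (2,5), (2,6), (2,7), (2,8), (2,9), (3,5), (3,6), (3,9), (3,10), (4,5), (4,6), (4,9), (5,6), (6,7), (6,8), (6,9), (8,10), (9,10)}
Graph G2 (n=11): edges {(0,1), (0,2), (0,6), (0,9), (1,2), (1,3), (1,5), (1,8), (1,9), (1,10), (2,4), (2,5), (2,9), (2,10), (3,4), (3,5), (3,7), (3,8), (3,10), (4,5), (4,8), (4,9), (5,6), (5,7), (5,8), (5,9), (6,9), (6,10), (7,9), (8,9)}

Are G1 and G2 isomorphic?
Yes, isomorphic

The graphs are isomorphic.
One valid mapping φ: V(G1) → V(G2): 0→3, 1→0, 2→5, 3→1, 4→4, 5→8, 6→9, 7→7, 8→6, 9→2, 10→10

Verify φ preserves adjacency — for each edge of G1, its image is an edge of G2:
  (0,2) → (φ(0),φ(2)) = (3,5) ∈ E(G2) ✓
  (0,3) → (φ(0),φ(3)) = (1,3) ∈ E(G2) ✓
  (0,4) → (φ(0),φ(4)) = (3,4) ∈ E(G2) ✓
  (0,5) → (φ(0),φ(5)) = (3,8) ∈ E(G2) ✓
  (0,7) → (φ(0),φ(7)) = (3,7) ∈ E(G2) ✓
  (0,10) → (φ(0),φ(10)) = (3,10) ∈ E(G2) ✓
  (1,3) → (φ(1),φ(3)) = (0,1) ∈ E(G2) ✓
  (1,6) → (φ(1),φ(6)) = (0,9) ∈ E(G2) ✓
  (1,8) → (φ(1),φ(8)) = (0,6) ∈ E(G2) ✓
  (1,9) → (φ(1),φ(9)) = (0,2) ∈ E(G2) ✓
  (2,3) → (φ(2),φ(3)) = (1,5) ∈ E(G2) ✓
  (2,4) → (φ(2),φ(4)) = (4,5) ∈ E(G2) ✓
  (2,5) → (φ(2),φ(5)) = (5,8) ∈ E(G2) ✓
  (2,6) → (φ(2),φ(6)) = (5,9) ∈ E(G2) ✓
  (2,7) → (φ(2),φ(7)) = (5,7) ∈ E(G2) ✓
  (2,8) → (φ(2),φ(8)) = (5,6) ∈ E(G2) ✓
  (2,9) → (φ(2),φ(9)) = (2,5) ∈ E(G2) ✓
  (3,5) → (φ(3),φ(5)) = (1,8) ∈ E(G2) ✓
  (3,6) → (φ(3),φ(6)) = (1,9) ∈ E(G2) ✓
  (3,9) → (φ(3),φ(9)) = (1,2) ∈ E(G2) ✓
  (3,10) → (φ(3),φ(10)) = (1,10) ∈ E(G2) ✓
  (4,5) → (φ(4),φ(5)) = (4,8) ∈ E(G2) ✓
  (4,6) → (φ(4),φ(6)) = (4,9) ∈ E(G2) ✓
  (4,9) → (φ(4),φ(9)) = (2,4) ∈ E(G2) ✓
  (5,6) → (φ(5),φ(6)) = (8,9) ∈ E(G2) ✓
  (6,7) → (φ(6),φ(7)) = (7,9) ∈ E(G2) ✓
  (6,8) → (φ(6),φ(8)) = (6,9) ∈ E(G2) ✓
  (6,9) → (φ(6),φ(9)) = (2,9) ∈ E(G2) ✓
  (8,10) → (φ(8),φ(10)) = (6,10) ∈ E(G2) ✓
  (9,10) → (φ(9),φ(10)) = (2,10) ∈ E(G2) ✓
All 30 edges of G1 map to edges of G2, and |E(G1)| = |E(G2)| = 30, so φ is a bijection on edges as well as vertices. Hence G1 ≅ G2.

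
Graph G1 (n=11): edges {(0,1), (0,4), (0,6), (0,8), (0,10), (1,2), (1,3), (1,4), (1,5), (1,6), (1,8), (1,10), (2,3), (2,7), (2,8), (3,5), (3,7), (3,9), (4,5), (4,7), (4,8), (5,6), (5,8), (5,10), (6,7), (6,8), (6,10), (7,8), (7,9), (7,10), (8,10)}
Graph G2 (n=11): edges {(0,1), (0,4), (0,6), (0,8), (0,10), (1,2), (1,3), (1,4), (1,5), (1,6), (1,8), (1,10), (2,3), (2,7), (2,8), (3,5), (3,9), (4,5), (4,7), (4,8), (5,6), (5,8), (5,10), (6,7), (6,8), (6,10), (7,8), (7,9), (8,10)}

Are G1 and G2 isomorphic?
No, not isomorphic

The graphs are NOT isomorphic.

Counting edges: G1 has 31 edge(s); G2 has 29 edge(s).
Edge count is an isomorphism invariant (a bijection on vertices induces a bijection on edges), so differing edge counts rule out isomorphism.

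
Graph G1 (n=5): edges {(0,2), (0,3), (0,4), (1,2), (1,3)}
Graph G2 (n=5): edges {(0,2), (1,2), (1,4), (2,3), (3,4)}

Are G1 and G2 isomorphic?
Yes, isomorphic

The graphs are isomorphic.
One valid mapping φ: V(G1) → V(G2): 0→2, 1→4, 2→1, 3→3, 4→0

Verify φ preserves adjacency — for each edge of G1, its image is an edge of G2:
  (0,2) → (φ(0),φ(2)) = (1,2) ∈ E(G2) ✓
  (0,3) → (φ(0),φ(3)) = (2,3) ∈ E(G2) ✓
  (0,4) → (φ(0),φ(4)) = (0,2) ∈ E(G2) ✓
  (1,2) → (φ(1),φ(2)) = (1,4) ∈ E(G2) ✓
  (1,3) → (φ(1),φ(3)) = (3,4) ∈ E(G2) ✓
All 5 edges of G1 map to edges of G2, and |E(G1)| = |E(G2)| = 5, so φ is a bijection on edges as well as vertices. Hence G1 ≅ G2.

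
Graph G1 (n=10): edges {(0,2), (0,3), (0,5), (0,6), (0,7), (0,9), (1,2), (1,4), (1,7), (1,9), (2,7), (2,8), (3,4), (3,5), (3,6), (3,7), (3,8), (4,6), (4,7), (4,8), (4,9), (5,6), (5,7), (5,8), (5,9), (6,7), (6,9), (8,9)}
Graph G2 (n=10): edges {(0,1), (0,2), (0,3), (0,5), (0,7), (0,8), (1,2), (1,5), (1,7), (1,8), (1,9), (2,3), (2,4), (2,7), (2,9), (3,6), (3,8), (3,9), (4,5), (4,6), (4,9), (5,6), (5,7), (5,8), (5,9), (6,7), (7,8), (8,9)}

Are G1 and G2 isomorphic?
Yes, isomorphic

The graphs are isomorphic.
One valid mapping φ: V(G1) → V(G2): 0→7, 1→4, 2→6, 3→8, 4→9, 5→0, 6→1, 7→5, 8→3, 9→2

Verify φ preserves adjacency — for each edge of G1, its image is an edge of G2:
  (0,2) → (φ(0),φ(2)) = (6,7) ∈ E(G2) ✓
  (0,3) → (φ(0),φ(3)) = (7,8) ∈ E(G2) ✓
  (0,5) → (φ(0),φ(5)) = (0,7) ∈ E(G2) ✓
  (0,6) → (φ(0),φ(6)) = (1,7) ∈ E(G2) ✓
  (0,7) → (φ(0),φ(7)) = (5,7) ∈ E(G2) ✓
  (0,9) → (φ(0),φ(9)) = (2,7) ∈ E(G2) ✓
  (1,2) → (φ(1),φ(2)) = (4,6) ∈ E(G2) ✓
  (1,4) → (φ(1),φ(4)) = (4,9) ∈ E(G2) ✓
  (1,7) → (φ(1),φ(7)) = (4,5) ∈ E(G2) ✓
  (1,9) → (φ(1),φ(9)) = (2,4) ∈ E(G2) ✓
  (2,7) → (φ(2),φ(7)) = (5,6) ∈ E(G2) ✓
  (2,8) → (φ(2),φ(8)) = (3,6) ∈ E(G2) ✓
  (3,4) → (φ(3),φ(4)) = (8,9) ∈ E(G2) ✓
  (3,5) → (φ(3),φ(5)) = (0,8) ∈ E(G2) ✓
  (3,6) → (φ(3),φ(6)) = (1,8) ∈ E(G2) ✓
  (3,7) → (φ(3),φ(7)) = (5,8) ∈ E(G2) ✓
  (3,8) → (φ(3),φ(8)) = (3,8) ∈ E(G2) ✓
  (4,6) → (φ(4),φ(6)) = (1,9) ∈ E(G2) ✓
  (4,7) → (φ(4),φ(7)) = (5,9) ∈ E(G2) ✓
  (4,8) → (φ(4),φ(8)) = (3,9) ∈ E(G2) ✓
  (4,9) → (φ(4),φ(9)) = (2,9) ∈ E(G2) ✓
  (5,6) → (φ(5),φ(6)) = (0,1) ∈ E(G2) ✓
  (5,7) → (φ(5),φ(7)) = (0,5) ∈ E(G2) ✓
  (5,8) → (φ(5),φ(8)) = (0,3) ∈ E(G2) ✓
  (5,9) → (φ(5),φ(9)) = (0,2) ∈ E(G2) ✓
  (6,7) → (φ(6),φ(7)) = (1,5) ∈ E(G2) ✓
  (6,9) → (φ(6),φ(9)) = (1,2) ∈ E(G2) ✓
  (8,9) → (φ(8),φ(9)) = (2,3) ∈ E(G2) ✓
All 28 edges of G1 map to edges of G2, and |E(G1)| = |E(G2)| = 28, so φ is a bijection on edges as well as vertices. Hence G1 ≅ G2.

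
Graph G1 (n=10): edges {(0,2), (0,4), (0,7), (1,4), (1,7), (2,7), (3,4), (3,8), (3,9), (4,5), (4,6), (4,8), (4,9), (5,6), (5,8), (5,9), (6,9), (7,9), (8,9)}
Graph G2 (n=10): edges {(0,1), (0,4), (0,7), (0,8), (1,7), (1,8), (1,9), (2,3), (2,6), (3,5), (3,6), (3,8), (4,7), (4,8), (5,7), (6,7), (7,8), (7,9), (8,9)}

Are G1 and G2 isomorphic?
Yes, isomorphic

The graphs are isomorphic.
One valid mapping φ: V(G1) → V(G2): 0→6, 1→5, 2→2, 3→9, 4→7, 5→0, 6→4, 7→3, 8→1, 9→8

Verify φ preserves adjacency — for each edge of G1, its image is an edge of G2:
  (0,2) → (φ(0),φ(2)) = (2,6) ∈ E(G2) ✓
  (0,4) → (φ(0),φ(4)) = (6,7) ∈ E(G2) ✓
  (0,7) → (φ(0),φ(7)) = (3,6) ∈ E(G2) ✓
  (1,4) → (φ(1),φ(4)) = (5,7) ∈ E(G2) ✓
  (1,7) → (φ(1),φ(7)) = (3,5) ∈ E(G2) ✓
  (2,7) → (φ(2),φ(7)) = (2,3) ∈ E(G2) ✓
  (3,4) → (φ(3),φ(4)) = (7,9) ∈ E(G2) ✓
  (3,8) → (φ(3),φ(8)) = (1,9) ∈ E(G2) ✓
  (3,9) → (φ(3),φ(9)) = (8,9) ∈ E(G2) ✓
  (4,5) → (φ(4),φ(5)) = (0,7) ∈ E(G2) ✓
  (4,6) → (φ(4),φ(6)) = (4,7) ∈ E(G2) ✓
  (4,8) → (φ(4),φ(8)) = (1,7) ∈ E(G2) ✓
  (4,9) → (φ(4),φ(9)) = (7,8) ∈ E(G2) ✓
  (5,6) → (φ(5),φ(6)) = (0,4) ∈ E(G2) ✓
  (5,8) → (φ(5),φ(8)) = (0,1) ∈ E(G2) ✓
  (5,9) → (φ(5),φ(9)) = (0,8) ∈ E(G2) ✓
  (6,9) → (φ(6),φ(9)) = (4,8) ∈ E(G2) ✓
  (7,9) → (φ(7),φ(9)) = (3,8) ∈ E(G2) ✓
  (8,9) → (φ(8),φ(9)) = (1,8) ∈ E(G2) ✓
All 19 edges of G1 map to edges of G2, and |E(G1)| = |E(G2)| = 19, so φ is a bijection on edges as well as vertices. Hence G1 ≅ G2.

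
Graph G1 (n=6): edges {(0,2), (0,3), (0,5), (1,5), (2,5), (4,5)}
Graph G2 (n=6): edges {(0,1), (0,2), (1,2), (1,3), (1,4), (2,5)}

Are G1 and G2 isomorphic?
Yes, isomorphic

The graphs are isomorphic.
One valid mapping φ: V(G1) → V(G2): 0→2, 1→4, 2→0, 3→5, 4→3, 5→1

Verify φ preserves adjacency — for each edge of G1, its image is an edge of G2:
  (0,2) → (φ(0),φ(2)) = (0,2) ∈ E(G2) ✓
  (0,3) → (φ(0),φ(3)) = (2,5) ∈ E(G2) ✓
  (0,5) → (φ(0),φ(5)) = (1,2) ∈ E(G2) ✓
  (1,5) → (φ(1),φ(5)) = (1,4) ∈ E(G2) ✓
  (2,5) → (φ(2),φ(5)) = (0,1) ∈ E(G2) ✓
  (4,5) → (φ(4),φ(5)) = (1,3) ∈ E(G2) ✓
All 6 edges of G1 map to edges of G2, and |E(G1)| = |E(G2)| = 6, so φ is a bijection on edges as well as vertices. Hence G1 ≅ G2.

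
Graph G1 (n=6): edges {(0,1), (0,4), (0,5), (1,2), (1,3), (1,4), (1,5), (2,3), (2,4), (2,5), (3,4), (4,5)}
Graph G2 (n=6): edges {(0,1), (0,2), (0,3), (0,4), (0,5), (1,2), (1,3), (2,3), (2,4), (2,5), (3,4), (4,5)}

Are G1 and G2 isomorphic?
Yes, isomorphic

The graphs are isomorphic.
One valid mapping φ: V(G1) → V(G2): 0→1, 1→0, 2→4, 3→5, 4→2, 5→3

Verify φ preserves adjacency — for each edge of G1, its image is an edge of G2:
  (0,1) → (φ(0),φ(1)) = (0,1) ∈ E(G2) ✓
  (0,4) → (φ(0),φ(4)) = (1,2) ∈ E(G2) ✓
  (0,5) → (φ(0),φ(5)) = (1,3) ∈ E(G2) ✓
  (1,2) → (φ(1),φ(2)) = (0,4) ∈ E(G2) ✓
  (1,3) → (φ(1),φ(3)) = (0,5) ∈ E(G2) ✓
  (1,4) → (φ(1),φ(4)) = (0,2) ∈ E(G2) ✓
  (1,5) → (φ(1),φ(5)) = (0,3) ∈ E(G2) ✓
  (2,3) → (φ(2),φ(3)) = (4,5) ∈ E(G2) ✓
  (2,4) → (φ(2),φ(4)) = (2,4) ∈ E(G2) ✓
  (2,5) → (φ(2),φ(5)) = (3,4) ∈ E(G2) ✓
  (3,4) → (φ(3),φ(4)) = (2,5) ∈ E(G2) ✓
  (4,5) → (φ(4),φ(5)) = (2,3) ∈ E(G2) ✓
All 12 edges of G1 map to edges of G2, and |E(G1)| = |E(G2)| = 12, so φ is a bijection on edges as well as vertices. Hence G1 ≅ G2.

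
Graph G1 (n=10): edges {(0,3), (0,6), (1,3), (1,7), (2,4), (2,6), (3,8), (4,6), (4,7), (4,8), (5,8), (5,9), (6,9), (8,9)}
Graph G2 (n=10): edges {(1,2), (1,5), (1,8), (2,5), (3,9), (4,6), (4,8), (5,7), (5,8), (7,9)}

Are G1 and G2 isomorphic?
No, not isomorphic

The graphs are NOT isomorphic.

Connected components of G1: 1 component(s) with vertex sets [[0, 1, 2, 3, 4, 5, 6, 7, 8, 9]], sizes [10].
Connected components of G2: 2 component(s) with vertex sets [[0], [1, 2, 3, 4, 5, 6, 7, 8, 9]], sizes [1, 9].
The number of connected components (and the multiset of component sizes) is an isomorphism invariant — an isomorphism maps each component of G1 bijectively onto a component of G2. Since G1 has 1 component(s) and G2 has 2, they cannot be isomorphic.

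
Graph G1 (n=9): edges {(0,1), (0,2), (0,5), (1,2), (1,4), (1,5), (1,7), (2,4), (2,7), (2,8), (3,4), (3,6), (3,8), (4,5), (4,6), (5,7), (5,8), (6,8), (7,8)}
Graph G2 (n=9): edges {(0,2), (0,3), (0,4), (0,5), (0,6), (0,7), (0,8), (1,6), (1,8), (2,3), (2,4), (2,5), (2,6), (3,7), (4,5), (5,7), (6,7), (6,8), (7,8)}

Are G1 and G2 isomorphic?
No, not isomorphic

The graphs are NOT isomorphic.

Degrees in G1: deg(0)=3, deg(1)=5, deg(2)=5, deg(3)=3, deg(4)=5, deg(5)=5, deg(6)=3, deg(7)=4, deg(8)=5.
Sorted degree sequence of G1: [5, 5, 5, 5, 5, 4, 3, 3, 3].
Degrees in G2: deg(0)=7, deg(1)=2, deg(2)=5, deg(3)=3, deg(4)=3, deg(5)=4, deg(6)=5, deg(7)=5, deg(8)=4.
Sorted degree sequence of G2: [7, 5, 5, 5, 4, 4, 3, 3, 2].
The (sorted) degree sequence is an isomorphism invariant, so since G1 and G2 have different degree sequences they cannot be isomorphic.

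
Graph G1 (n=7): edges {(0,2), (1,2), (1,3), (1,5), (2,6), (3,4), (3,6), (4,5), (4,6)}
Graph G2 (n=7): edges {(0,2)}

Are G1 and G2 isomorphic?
No, not isomorphic

The graphs are NOT isomorphic.

Connected components of G1: 1 component(s) with vertex sets [[0, 1, 2, 3, 4, 5, 6]], sizes [7].
Connected components of G2: 6 component(s) with vertex sets [[1], [3], [4], [5], [6], [0, 2]], sizes [1, 1, 1, 1, 1, 2].
The number of connected components (and the multiset of component sizes) is an isomorphism invariant — an isomorphism maps each component of G1 bijectively onto a component of G2. Since G1 has 1 component(s) and G2 has 6, they cannot be isomorphic.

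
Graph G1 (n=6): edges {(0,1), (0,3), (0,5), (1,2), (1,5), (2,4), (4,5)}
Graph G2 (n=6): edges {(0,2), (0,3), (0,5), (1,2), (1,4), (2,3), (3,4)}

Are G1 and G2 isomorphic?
Yes, isomorphic

The graphs are isomorphic.
One valid mapping φ: V(G1) → V(G2): 0→0, 1→3, 2→4, 3→5, 4→1, 5→2

Verify φ preserves adjacency — for each edge of G1, its image is an edge of G2:
  (0,1) → (φ(0),φ(1)) = (0,3) ∈ E(G2) ✓
  (0,3) → (φ(0),φ(3)) = (0,5) ∈ E(G2) ✓
  (0,5) → (φ(0),φ(5)) = (0,2) ∈ E(G2) ✓
  (1,2) → (φ(1),φ(2)) = (3,4) ∈ E(G2) ✓
  (1,5) → (φ(1),φ(5)) = (2,3) ∈ E(G2) ✓
  (2,4) → (φ(2),φ(4)) = (1,4) ∈ E(G2) ✓
  (4,5) → (φ(4),φ(5)) = (1,2) ∈ E(G2) ✓
All 7 edges of G1 map to edges of G2, and |E(G1)| = |E(G2)| = 7, so φ is a bijection on edges as well as vertices. Hence G1 ≅ G2.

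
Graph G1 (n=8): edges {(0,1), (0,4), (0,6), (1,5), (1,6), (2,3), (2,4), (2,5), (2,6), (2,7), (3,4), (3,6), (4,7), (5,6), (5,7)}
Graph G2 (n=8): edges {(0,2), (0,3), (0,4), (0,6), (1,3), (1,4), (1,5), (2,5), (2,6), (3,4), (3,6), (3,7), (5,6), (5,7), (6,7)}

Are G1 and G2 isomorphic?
Yes, isomorphic

The graphs are isomorphic.
One valid mapping φ: V(G1) → V(G2): 0→1, 1→4, 2→6, 3→7, 4→5, 5→0, 6→3, 7→2

Verify φ preserves adjacency — for each edge of G1, its image is an edge of G2:
  (0,1) → (φ(0),φ(1)) = (1,4) ∈ E(G2) ✓
  (0,4) → (φ(0),φ(4)) = (1,5) ∈ E(G2) ✓
  (0,6) → (φ(0),φ(6)) = (1,3) ∈ E(G2) ✓
  (1,5) → (φ(1),φ(5)) = (0,4) ∈ E(G2) ✓
  (1,6) → (φ(1),φ(6)) = (3,4) ∈ E(G2) ✓
  (2,3) → (φ(2),φ(3)) = (6,7) ∈ E(G2) ✓
  (2,4) → (φ(2),φ(4)) = (5,6) ∈ E(G2) ✓
  (2,5) → (φ(2),φ(5)) = (0,6) ∈ E(G2) ✓
  (2,6) → (φ(2),φ(6)) = (3,6) ∈ E(G2) ✓
  (2,7) → (φ(2),φ(7)) = (2,6) ∈ E(G2) ✓
  (3,4) → (φ(3),φ(4)) = (5,7) ∈ E(G2) ✓
  (3,6) → (φ(3),φ(6)) = (3,7) ∈ E(G2) ✓
  (4,7) → (φ(4),φ(7)) = (2,5) ∈ E(G2) ✓
  (5,6) → (φ(5),φ(6)) = (0,3) ∈ E(G2) ✓
  (5,7) → (φ(5),φ(7)) = (0,2) ∈ E(G2) ✓
All 15 edges of G1 map to edges of G2, and |E(G1)| = |E(G2)| = 15, so φ is a bijection on edges as well as vertices. Hence G1 ≅ G2.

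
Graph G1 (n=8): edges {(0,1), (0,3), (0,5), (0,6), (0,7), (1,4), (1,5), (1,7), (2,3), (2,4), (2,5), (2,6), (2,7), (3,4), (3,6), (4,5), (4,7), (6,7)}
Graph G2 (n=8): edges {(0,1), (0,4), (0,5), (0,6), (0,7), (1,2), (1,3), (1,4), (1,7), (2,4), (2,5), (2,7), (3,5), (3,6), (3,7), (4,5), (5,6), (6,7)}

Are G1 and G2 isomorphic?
Yes, isomorphic

The graphs are isomorphic.
One valid mapping φ: V(G1) → V(G2): 0→5, 1→6, 2→1, 3→2, 4→7, 5→3, 6→4, 7→0

Verify φ preserves adjacency — for each edge of G1, its image is an edge of G2:
  (0,1) → (φ(0),φ(1)) = (5,6) ∈ E(G2) ✓
  (0,3) → (φ(0),φ(3)) = (2,5) ∈ E(G2) ✓
  (0,5) → (φ(0),φ(5)) = (3,5) ∈ E(G2) ✓
  (0,6) → (φ(0),φ(6)) = (4,5) ∈ E(G2) ✓
  (0,7) → (φ(0),φ(7)) = (0,5) ∈ E(G2) ✓
  (1,4) → (φ(1),φ(4)) = (6,7) ∈ E(G2) ✓
  (1,5) → (φ(1),φ(5)) = (3,6) ∈ E(G2) ✓
  (1,7) → (φ(1),φ(7)) = (0,6) ∈ E(G2) ✓
  (2,3) → (φ(2),φ(3)) = (1,2) ∈ E(G2) ✓
  (2,4) → (φ(2),φ(4)) = (1,7) ∈ E(G2) ✓
  (2,5) → (φ(2),φ(5)) = (1,3) ∈ E(G2) ✓
  (2,6) → (φ(2),φ(6)) = (1,4) ∈ E(G2) ✓
  (2,7) → (φ(2),φ(7)) = (0,1) ∈ E(G2) ✓
  (3,4) → (φ(3),φ(4)) = (2,7) ∈ E(G2) ✓
  (3,6) → (φ(3),φ(6)) = (2,4) ∈ E(G2) ✓
  (4,5) → (φ(4),φ(5)) = (3,7) ∈ E(G2) ✓
  (4,7) → (φ(4),φ(7)) = (0,7) ∈ E(G2) ✓
  (6,7) → (φ(6),φ(7)) = (0,4) ∈ E(G2) ✓
All 18 edges of G1 map to edges of G2, and |E(G1)| = |E(G2)| = 18, so φ is a bijection on edges as well as vertices. Hence G1 ≅ G2.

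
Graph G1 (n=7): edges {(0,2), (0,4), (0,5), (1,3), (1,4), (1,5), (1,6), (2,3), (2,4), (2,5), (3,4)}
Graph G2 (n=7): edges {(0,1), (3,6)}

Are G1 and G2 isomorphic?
No, not isomorphic

The graphs are NOT isomorphic.

Connected components of G1: 1 component(s) with vertex sets [[0, 1, 2, 3, 4, 5, 6]], sizes [7].
Connected components of G2: 5 component(s) with vertex sets [[2], [4], [5], [0, 1], [3, 6]], sizes [1, 1, 1, 2, 2].
The number of connected components (and the multiset of component sizes) is an isomorphism invariant — an isomorphism maps each component of G1 bijectively onto a component of G2. Since G1 has 1 component(s) and G2 has 5, they cannot be isomorphic.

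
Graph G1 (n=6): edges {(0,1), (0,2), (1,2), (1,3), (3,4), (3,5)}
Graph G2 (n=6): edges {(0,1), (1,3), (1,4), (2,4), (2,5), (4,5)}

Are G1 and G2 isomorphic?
Yes, isomorphic

The graphs are isomorphic.
One valid mapping φ: V(G1) → V(G2): 0→2, 1→4, 2→5, 3→1, 4→3, 5→0

Verify φ preserves adjacency — for each edge of G1, its image is an edge of G2:
  (0,1) → (φ(0),φ(1)) = (2,4) ∈ E(G2) ✓
  (0,2) → (φ(0),φ(2)) = (2,5) ∈ E(G2) ✓
  (1,2) → (φ(1),φ(2)) = (4,5) ∈ E(G2) ✓
  (1,3) → (φ(1),φ(3)) = (1,4) ∈ E(G2) ✓
  (3,4) → (φ(3),φ(4)) = (1,3) ∈ E(G2) ✓
  (3,5) → (φ(3),φ(5)) = (0,1) ∈ E(G2) ✓
All 6 edges of G1 map to edges of G2, and |E(G1)| = |E(G2)| = 6, so φ is a bijection on edges as well as vertices. Hence G1 ≅ G2.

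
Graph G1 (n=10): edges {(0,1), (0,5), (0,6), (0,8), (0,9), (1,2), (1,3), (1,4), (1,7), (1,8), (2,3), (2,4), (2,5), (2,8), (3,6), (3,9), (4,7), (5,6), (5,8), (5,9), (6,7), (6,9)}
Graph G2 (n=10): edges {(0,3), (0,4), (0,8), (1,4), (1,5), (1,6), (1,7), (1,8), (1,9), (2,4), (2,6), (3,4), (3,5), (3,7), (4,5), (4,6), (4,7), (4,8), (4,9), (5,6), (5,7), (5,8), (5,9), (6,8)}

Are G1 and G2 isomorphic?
No, not isomorphic

The graphs are NOT isomorphic.

Degrees in G1: deg(0)=5, deg(1)=6, deg(2)=5, deg(3)=4, deg(4)=3, deg(5)=5, deg(6)=5, deg(7)=3, deg(8)=4, deg(9)=4.
Sorted degree sequence of G1: [6, 5, 5, 5, 5, 4, 4, 4, 3, 3].
Degrees in G2: deg(0)=3, deg(1)=6, deg(2)=2, deg(3)=4, deg(4)=9, deg(5)=7, deg(6)=5, deg(7)=4, deg(8)=5, deg(9)=3.
Sorted degree sequence of G2: [9, 7, 6, 5, 5, 4, 4, 3, 3, 2].
The (sorted) degree sequence is an isomorphism invariant, so since G1 and G2 have different degree sequences they cannot be isomorphic.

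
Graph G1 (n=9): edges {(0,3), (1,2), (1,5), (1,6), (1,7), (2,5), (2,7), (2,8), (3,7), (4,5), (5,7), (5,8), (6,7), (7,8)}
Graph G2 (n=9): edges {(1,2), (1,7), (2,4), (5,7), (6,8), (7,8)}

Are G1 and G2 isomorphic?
No, not isomorphic

The graphs are NOT isomorphic.

Connected components of G1: 1 component(s) with vertex sets [[0, 1, 2, 3, 4, 5, 6, 7, 8]], sizes [9].
Connected components of G2: 3 component(s) with vertex sets [[0], [3], [1, 2, 4, 5, 6, 7, 8]], sizes [1, 1, 7].
The number of connected components (and the multiset of component sizes) is an isomorphism invariant — an isomorphism maps each component of G1 bijectively onto a component of G2. Since G1 has 1 component(s) and G2 has 3, they cannot be isomorphic.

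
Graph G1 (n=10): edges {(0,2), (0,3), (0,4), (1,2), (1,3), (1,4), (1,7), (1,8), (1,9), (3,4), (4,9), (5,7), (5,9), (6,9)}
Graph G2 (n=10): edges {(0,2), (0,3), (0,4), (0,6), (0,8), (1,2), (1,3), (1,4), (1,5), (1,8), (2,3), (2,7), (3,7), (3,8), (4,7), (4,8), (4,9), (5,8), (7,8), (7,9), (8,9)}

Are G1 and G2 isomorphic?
No, not isomorphic

The graphs are NOT isomorphic.

Degrees in G1: deg(0)=3, deg(1)=6, deg(2)=2, deg(3)=3, deg(4)=4, deg(5)=2, deg(6)=1, deg(7)=2, deg(8)=1, deg(9)=4.
Sorted degree sequence of G1: [6, 4, 4, 3, 3, 2, 2, 2, 1, 1].
Degrees in G2: deg(0)=5, deg(1)=5, deg(2)=4, deg(3)=5, deg(4)=5, deg(5)=2, deg(6)=1, deg(7)=5, deg(8)=7, deg(9)=3.
Sorted degree sequence of G2: [7, 5, 5, 5, 5, 5, 4, 3, 2, 1].
The (sorted) degree sequence is an isomorphism invariant, so since G1 and G2 have different degree sequences they cannot be isomorphic.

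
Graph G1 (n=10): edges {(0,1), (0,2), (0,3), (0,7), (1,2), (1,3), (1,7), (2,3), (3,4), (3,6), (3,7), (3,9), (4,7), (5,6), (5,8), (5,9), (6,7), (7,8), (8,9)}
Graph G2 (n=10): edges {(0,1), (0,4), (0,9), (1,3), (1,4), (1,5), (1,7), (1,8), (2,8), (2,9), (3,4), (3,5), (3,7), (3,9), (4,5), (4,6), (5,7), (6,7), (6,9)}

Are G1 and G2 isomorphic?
No, not isomorphic

The graphs are NOT isomorphic.

Counting triangles (3-cliques): G1 has 10, G2 has 8.
Triangle count is an isomorphism invariant, so differing triangle counts rule out isomorphism.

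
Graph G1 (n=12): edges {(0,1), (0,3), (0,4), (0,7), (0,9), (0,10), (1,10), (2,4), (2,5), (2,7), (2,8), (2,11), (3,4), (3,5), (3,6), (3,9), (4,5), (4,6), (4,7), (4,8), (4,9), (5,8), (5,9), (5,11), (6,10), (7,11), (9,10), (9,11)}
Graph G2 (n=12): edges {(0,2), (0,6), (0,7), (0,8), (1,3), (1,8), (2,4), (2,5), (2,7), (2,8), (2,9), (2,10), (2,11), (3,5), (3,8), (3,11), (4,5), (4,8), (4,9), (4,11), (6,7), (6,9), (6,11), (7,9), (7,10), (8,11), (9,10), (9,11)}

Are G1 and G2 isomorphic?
Yes, isomorphic

The graphs are isomorphic.
One valid mapping φ: V(G1) → V(G2): 0→8, 1→1, 2→7, 3→4, 4→2, 5→9, 6→5, 7→0, 8→10, 9→11, 10→3, 11→6

Verify φ preserves adjacency — for each edge of G1, its image is an edge of G2:
  (0,1) → (φ(0),φ(1)) = (1,8) ∈ E(G2) ✓
  (0,3) → (φ(0),φ(3)) = (4,8) ∈ E(G2) ✓
  (0,4) → (φ(0),φ(4)) = (2,8) ∈ E(G2) ✓
  (0,7) → (φ(0),φ(7)) = (0,8) ∈ E(G2) ✓
  (0,9) → (φ(0),φ(9)) = (8,11) ∈ E(G2) ✓
  (0,10) → (φ(0),φ(10)) = (3,8) ∈ E(G2) ✓
  (1,10) → (φ(1),φ(10)) = (1,3) ∈ E(G2) ✓
  (2,4) → (φ(2),φ(4)) = (2,7) ∈ E(G2) ✓
  (2,5) → (φ(2),φ(5)) = (7,9) ∈ E(G2) ✓
  (2,7) → (φ(2),φ(7)) = (0,7) ∈ E(G2) ✓
  (2,8) → (φ(2),φ(8)) = (7,10) ∈ E(G2) ✓
  (2,11) → (φ(2),φ(11)) = (6,7) ∈ E(G2) ✓
  (3,4) → (φ(3),φ(4)) = (2,4) ∈ E(G2) ✓
  (3,5) → (φ(3),φ(5)) = (4,9) ∈ E(G2) ✓
  (3,6) → (φ(3),φ(6)) = (4,5) ∈ E(G2) ✓
  (3,9) → (φ(3),φ(9)) = (4,11) ∈ E(G2) ✓
  (4,5) → (φ(4),φ(5)) = (2,9) ∈ E(G2) ✓
  (4,6) → (φ(4),φ(6)) = (2,5) ∈ E(G2) ✓
  (4,7) → (φ(4),φ(7)) = (0,2) ∈ E(G2) ✓
  (4,8) → (φ(4),φ(8)) = (2,10) ∈ E(G2) ✓
  (4,9) → (φ(4),φ(9)) = (2,11) ∈ E(G2) ✓
  (5,8) → (φ(5),φ(8)) = (9,10) ∈ E(G2) ✓
  (5,9) → (φ(5),φ(9)) = (9,11) ∈ E(G2) ✓
  (5,11) → (φ(5),φ(11)) = (6,9) ∈ E(G2) ✓
  (6,10) → (φ(6),φ(10)) = (3,5) ∈ E(G2) ✓
  (7,11) → (φ(7),φ(11)) = (0,6) ∈ E(G2) ✓
  (9,10) → (φ(9),φ(10)) = (3,11) ∈ E(G2) ✓
  (9,11) → (φ(9),φ(11)) = (6,11) ∈ E(G2) ✓
All 28 edges of G1 map to edges of G2, and |E(G1)| = |E(G2)| = 28, so φ is a bijection on edges as well as vertices. Hence G1 ≅ G2.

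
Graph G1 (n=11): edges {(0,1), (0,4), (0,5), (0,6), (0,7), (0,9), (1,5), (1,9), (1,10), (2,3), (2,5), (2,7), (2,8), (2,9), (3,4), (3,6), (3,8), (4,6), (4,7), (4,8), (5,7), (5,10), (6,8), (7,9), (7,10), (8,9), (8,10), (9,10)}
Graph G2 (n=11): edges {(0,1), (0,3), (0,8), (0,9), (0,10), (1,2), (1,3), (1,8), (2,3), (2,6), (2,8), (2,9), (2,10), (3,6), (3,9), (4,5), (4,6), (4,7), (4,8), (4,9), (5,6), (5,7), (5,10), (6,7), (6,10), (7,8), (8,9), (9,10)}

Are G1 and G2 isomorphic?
Yes, isomorphic

The graphs are isomorphic.
One valid mapping φ: V(G1) → V(G2): 0→8, 1→1, 2→10, 3→5, 4→4, 5→0, 6→7, 7→9, 8→6, 9→2, 10→3

Verify φ preserves adjacency — for each edge of G1, its image is an edge of G2:
  (0,1) → (φ(0),φ(1)) = (1,8) ∈ E(G2) ✓
  (0,4) → (φ(0),φ(4)) = (4,8) ∈ E(G2) ✓
  (0,5) → (φ(0),φ(5)) = (0,8) ∈ E(G2) ✓
  (0,6) → (φ(0),φ(6)) = (7,8) ∈ E(G2) ✓
  (0,7) → (φ(0),φ(7)) = (8,9) ∈ E(G2) ✓
  (0,9) → (φ(0),φ(9)) = (2,8) ∈ E(G2) ✓
  (1,5) → (φ(1),φ(5)) = (0,1) ∈ E(G2) ✓
  (1,9) → (φ(1),φ(9)) = (1,2) ∈ E(G2) ✓
  (1,10) → (φ(1),φ(10)) = (1,3) ∈ E(G2) ✓
  (2,3) → (φ(2),φ(3)) = (5,10) ∈ E(G2) ✓
  (2,5) → (φ(2),φ(5)) = (0,10) ∈ E(G2) ✓
  (2,7) → (φ(2),φ(7)) = (9,10) ∈ E(G2) ✓
  (2,8) → (φ(2),φ(8)) = (6,10) ∈ E(G2) ✓
  (2,9) → (φ(2),φ(9)) = (2,10) ∈ E(G2) ✓
  (3,4) → (φ(3),φ(4)) = (4,5) ∈ E(G2) ✓
  (3,6) → (φ(3),φ(6)) = (5,7) ∈ E(G2) ✓
  (3,8) → (φ(3),φ(8)) = (5,6) ∈ E(G2) ✓
  (4,6) → (φ(4),φ(6)) = (4,7) ∈ E(G2) ✓
  (4,7) → (φ(4),φ(7)) = (4,9) ∈ E(G2) ✓
  (4,8) → (φ(4),φ(8)) = (4,6) ∈ E(G2) ✓
  (5,7) → (φ(5),φ(7)) = (0,9) ∈ E(G2) ✓
  (5,10) → (φ(5),φ(10)) = (0,3) ∈ E(G2) ✓
  (6,8) → (φ(6),φ(8)) = (6,7) ∈ E(G2) ✓
  (7,9) → (φ(7),φ(9)) = (2,9) ∈ E(G2) ✓
  (7,10) → (φ(7),φ(10)) = (3,9) ∈ E(G2) ✓
  (8,9) → (φ(8),φ(9)) = (2,6) ∈ E(G2) ✓
  (8,10) → (φ(8),φ(10)) = (3,6) ∈ E(G2) ✓
  (9,10) → (φ(9),φ(10)) = (2,3) ∈ E(G2) ✓
All 28 edges of G1 map to edges of G2, and |E(G1)| = |E(G2)| = 28, so φ is a bijection on edges as well as vertices. Hence G1 ≅ G2.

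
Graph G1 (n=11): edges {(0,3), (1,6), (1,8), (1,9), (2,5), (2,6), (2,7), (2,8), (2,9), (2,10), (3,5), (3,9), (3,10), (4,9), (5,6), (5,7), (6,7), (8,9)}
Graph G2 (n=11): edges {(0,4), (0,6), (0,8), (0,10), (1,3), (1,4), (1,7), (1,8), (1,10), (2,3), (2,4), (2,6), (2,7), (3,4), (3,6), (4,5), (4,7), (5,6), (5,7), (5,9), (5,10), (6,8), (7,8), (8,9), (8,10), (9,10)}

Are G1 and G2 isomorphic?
No, not isomorphic

The graphs are NOT isomorphic.

Degrees in G1: deg(0)=1, deg(1)=3, deg(2)=6, deg(3)=4, deg(4)=1, deg(5)=4, deg(6)=4, deg(7)=3, deg(8)=3, deg(9)=5, deg(10)=2.
Sorted degree sequence of G1: [6, 5, 4, 4, 4, 3, 3, 3, 2, 1, 1].
Degrees in G2: deg(0)=4, deg(1)=5, deg(2)=4, deg(3)=4, deg(4)=6, deg(5)=5, deg(6)=5, deg(7)=5, deg(8)=6, deg(9)=3, deg(10)=5.
Sorted degree sequence of G2: [6, 6, 5, 5, 5, 5, 5, 4, 4, 4, 3].
The (sorted) degree sequence is an isomorphism invariant, so since G1 and G2 have different degree sequences they cannot be isomorphic.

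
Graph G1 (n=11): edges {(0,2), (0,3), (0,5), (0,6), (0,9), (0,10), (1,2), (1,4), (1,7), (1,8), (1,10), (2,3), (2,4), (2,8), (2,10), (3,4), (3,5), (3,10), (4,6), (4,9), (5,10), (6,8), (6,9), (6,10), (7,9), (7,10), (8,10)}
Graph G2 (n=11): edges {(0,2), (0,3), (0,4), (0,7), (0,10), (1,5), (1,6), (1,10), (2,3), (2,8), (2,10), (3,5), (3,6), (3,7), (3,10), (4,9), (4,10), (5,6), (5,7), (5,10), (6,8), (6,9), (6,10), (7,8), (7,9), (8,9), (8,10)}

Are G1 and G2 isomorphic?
Yes, isomorphic

The graphs are isomorphic.
One valid mapping φ: V(G1) → V(G2): 0→6, 1→0, 2→3, 3→5, 4→7, 5→1, 6→8, 7→4, 8→2, 9→9, 10→10

Verify φ preserves adjacency — for each edge of G1, its image is an edge of G2:
  (0,2) → (φ(0),φ(2)) = (3,6) ∈ E(G2) ✓
  (0,3) → (φ(0),φ(3)) = (5,6) ∈ E(G2) ✓
  (0,5) → (φ(0),φ(5)) = (1,6) ∈ E(G2) ✓
  (0,6) → (φ(0),φ(6)) = (6,8) ∈ E(G2) ✓
  (0,9) → (φ(0),φ(9)) = (6,9) ∈ E(G2) ✓
  (0,10) → (φ(0),φ(10)) = (6,10) ∈ E(G2) ✓
  (1,2) → (φ(1),φ(2)) = (0,3) ∈ E(G2) ✓
  (1,4) → (φ(1),φ(4)) = (0,7) ∈ E(G2) ✓
  (1,7) → (φ(1),φ(7)) = (0,4) ∈ E(G2) ✓
  (1,8) → (φ(1),φ(8)) = (0,2) ∈ E(G2) ✓
  (1,10) → (φ(1),φ(10)) = (0,10) ∈ E(G2) ✓
  (2,3) → (φ(2),φ(3)) = (3,5) ∈ E(G2) ✓
  (2,4) → (φ(2),φ(4)) = (3,7) ∈ E(G2) ✓
  (2,8) → (φ(2),φ(8)) = (2,3) ∈ E(G2) ✓
  (2,10) → (φ(2),φ(10)) = (3,10) ∈ E(G2) ✓
  (3,4) → (φ(3),φ(4)) = (5,7) ∈ E(G2) ✓
  (3,5) → (φ(3),φ(5)) = (1,5) ∈ E(G2) ✓
  (3,10) → (φ(3),φ(10)) = (5,10) ∈ E(G2) ✓
  (4,6) → (φ(4),φ(6)) = (7,8) ∈ E(G2) ✓
  (4,9) → (φ(4),φ(9)) = (7,9) ∈ E(G2) ✓
  (5,10) → (φ(5),φ(10)) = (1,10) ∈ E(G2) ✓
  (6,8) → (φ(6),φ(8)) = (2,8) ∈ E(G2) ✓
  (6,9) → (φ(6),φ(9)) = (8,9) ∈ E(G2) ✓
  (6,10) → (φ(6),φ(10)) = (8,10) ∈ E(G2) ✓
  (7,9) → (φ(7),φ(9)) = (4,9) ∈ E(G2) ✓
  (7,10) → (φ(7),φ(10)) = (4,10) ∈ E(G2) ✓
  (8,10) → (φ(8),φ(10)) = (2,10) ∈ E(G2) ✓
All 27 edges of G1 map to edges of G2, and |E(G1)| = |E(G2)| = 27, so φ is a bijection on edges as well as vertices. Hence G1 ≅ G2.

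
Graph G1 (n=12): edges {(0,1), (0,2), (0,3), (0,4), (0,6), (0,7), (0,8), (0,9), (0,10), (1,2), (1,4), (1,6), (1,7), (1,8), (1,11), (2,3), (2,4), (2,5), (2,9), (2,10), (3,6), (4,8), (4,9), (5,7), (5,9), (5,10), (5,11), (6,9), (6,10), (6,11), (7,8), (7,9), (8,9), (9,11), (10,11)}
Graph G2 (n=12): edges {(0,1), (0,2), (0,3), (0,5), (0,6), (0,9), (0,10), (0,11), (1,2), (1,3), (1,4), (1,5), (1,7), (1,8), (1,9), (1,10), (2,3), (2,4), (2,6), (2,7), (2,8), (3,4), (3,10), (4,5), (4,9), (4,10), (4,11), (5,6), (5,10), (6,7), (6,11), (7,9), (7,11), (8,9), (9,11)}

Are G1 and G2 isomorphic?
Yes, isomorphic

The graphs are isomorphic.
One valid mapping φ: V(G1) → V(G2): 0→1, 1→4, 2→2, 3→8, 4→3, 5→6, 6→9, 7→5, 8→10, 9→0, 10→7, 11→11

Verify φ preserves adjacency — for each edge of G1, its image is an edge of G2:
  (0,1) → (φ(0),φ(1)) = (1,4) ∈ E(G2) ✓
  (0,2) → (φ(0),φ(2)) = (1,2) ∈ E(G2) ✓
  (0,3) → (φ(0),φ(3)) = (1,8) ∈ E(G2) ✓
  (0,4) → (φ(0),φ(4)) = (1,3) ∈ E(G2) ✓
  (0,6) → (φ(0),φ(6)) = (1,9) ∈ E(G2) ✓
  (0,7) → (φ(0),φ(7)) = (1,5) ∈ E(G2) ✓
  (0,8) → (φ(0),φ(8)) = (1,10) ∈ E(G2) ✓
  (0,9) → (φ(0),φ(9)) = (0,1) ∈ E(G2) ✓
  (0,10) → (φ(0),φ(10)) = (1,7) ∈ E(G2) ✓
  (1,2) → (φ(1),φ(2)) = (2,4) ∈ E(G2) ✓
  (1,4) → (φ(1),φ(4)) = (3,4) ∈ E(G2) ✓
  (1,6) → (φ(1),φ(6)) = (4,9) ∈ E(G2) ✓
  (1,7) → (φ(1),φ(7)) = (4,5) ∈ E(G2) ✓
  (1,8) → (φ(1),φ(8)) = (4,10) ∈ E(G2) ✓
  (1,11) → (φ(1),φ(11)) = (4,11) ∈ E(G2) ✓
  (2,3) → (φ(2),φ(3)) = (2,8) ∈ E(G2) ✓
  (2,4) → (φ(2),φ(4)) = (2,3) ∈ E(G2) ✓
  (2,5) → (φ(2),φ(5)) = (2,6) ∈ E(G2) ✓
  (2,9) → (φ(2),φ(9)) = (0,2) ∈ E(G2) ✓
  (2,10) → (φ(2),φ(10)) = (2,7) ∈ E(G2) ✓
  (3,6) → (φ(3),φ(6)) = (8,9) ∈ E(G2) ✓
  (4,8) → (φ(4),φ(8)) = (3,10) ∈ E(G2) ✓
  (4,9) → (φ(4),φ(9)) = (0,3) ∈ E(G2) ✓
  (5,7) → (φ(5),φ(7)) = (5,6) ∈ E(G2) ✓
  (5,9) → (φ(5),φ(9)) = (0,6) ∈ E(G2) ✓
  (5,10) → (φ(5),φ(10)) = (6,7) ∈ E(G2) ✓
  (5,11) → (φ(5),φ(11)) = (6,11) ∈ E(G2) ✓
  (6,9) → (φ(6),φ(9)) = (0,9) ∈ E(G2) ✓
  (6,10) → (φ(6),φ(10)) = (7,9) ∈ E(G2) ✓
  (6,11) → (φ(6),φ(11)) = (9,11) ∈ E(G2) ✓
  (7,8) → (φ(7),φ(8)) = (5,10) ∈ E(G2) ✓
  (7,9) → (φ(7),φ(9)) = (0,5) ∈ E(G2) ✓
  (8,9) → (φ(8),φ(9)) = (0,10) ∈ E(G2) ✓
  (9,11) → (φ(9),φ(11)) = (0,11) ∈ E(G2) ✓
  (10,11) → (φ(10),φ(11)) = (7,11) ∈ E(G2) ✓
All 35 edges of G1 map to edges of G2, and |E(G1)| = |E(G2)| = 35, so φ is a bijection on edges as well as vertices. Hence G1 ≅ G2.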